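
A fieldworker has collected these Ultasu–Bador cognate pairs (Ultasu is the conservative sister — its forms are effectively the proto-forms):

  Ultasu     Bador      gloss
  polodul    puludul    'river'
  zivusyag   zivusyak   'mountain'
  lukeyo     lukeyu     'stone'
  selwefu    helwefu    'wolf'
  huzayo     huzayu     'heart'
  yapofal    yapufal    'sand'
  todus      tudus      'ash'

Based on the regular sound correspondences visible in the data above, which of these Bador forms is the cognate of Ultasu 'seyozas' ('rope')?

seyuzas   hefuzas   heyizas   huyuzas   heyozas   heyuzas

heyuzas

selwefu ~ helwefu — Ultasu s corresponds to Bador h word-initially before a front vowel.
polodul ~ puludul, todus ~ tudus — Ultasu o corresponds to Bador u after a consonant, before a consonant other than r, m, n, p, b, f, v.
Applying these to Ultasu 'seyozas':
  seyozas → heyozas   (s→h word-initially before a front vowel)
  heyozas → heyuzas   (o→u after a consonant, before a consonant other than r, m, n, p, b, f, v)
So the Bador cognate is 'heyuzas'.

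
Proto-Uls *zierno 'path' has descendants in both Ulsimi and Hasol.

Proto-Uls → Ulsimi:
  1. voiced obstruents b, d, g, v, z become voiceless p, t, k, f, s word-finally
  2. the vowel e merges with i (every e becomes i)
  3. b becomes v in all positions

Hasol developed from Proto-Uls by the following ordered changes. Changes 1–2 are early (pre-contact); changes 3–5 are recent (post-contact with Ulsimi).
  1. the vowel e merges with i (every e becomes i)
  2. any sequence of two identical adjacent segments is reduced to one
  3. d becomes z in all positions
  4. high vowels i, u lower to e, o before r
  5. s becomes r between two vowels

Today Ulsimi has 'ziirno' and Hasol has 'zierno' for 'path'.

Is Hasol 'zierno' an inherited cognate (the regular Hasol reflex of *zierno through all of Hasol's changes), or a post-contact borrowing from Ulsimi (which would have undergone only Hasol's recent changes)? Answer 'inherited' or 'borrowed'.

borrowed

If inherited, *zierno would pass through all of Hasol's changes:
Hasol: *zierno > ziirno > zirno > zerno  (by vowel merger, degemination, pre-rhotic lowering)
If borrowed from Ulsimi 'ziirno' after the early changes, it would undergo only the recent ones:
  rule 3 (unconditioned shift): no change (ziirno)
  rule 4 (pre-rhotic lowering): ziirno → zierno
  rule 5 (rhotacism): no change (zierno)
  ⇒ as a loan: zierno
Hasol 'zierno' matches the loan outcome 'zierno', not the inherited 'zerno' — it skipped the early Hasol changes, so it was borrowed from Ulsimi.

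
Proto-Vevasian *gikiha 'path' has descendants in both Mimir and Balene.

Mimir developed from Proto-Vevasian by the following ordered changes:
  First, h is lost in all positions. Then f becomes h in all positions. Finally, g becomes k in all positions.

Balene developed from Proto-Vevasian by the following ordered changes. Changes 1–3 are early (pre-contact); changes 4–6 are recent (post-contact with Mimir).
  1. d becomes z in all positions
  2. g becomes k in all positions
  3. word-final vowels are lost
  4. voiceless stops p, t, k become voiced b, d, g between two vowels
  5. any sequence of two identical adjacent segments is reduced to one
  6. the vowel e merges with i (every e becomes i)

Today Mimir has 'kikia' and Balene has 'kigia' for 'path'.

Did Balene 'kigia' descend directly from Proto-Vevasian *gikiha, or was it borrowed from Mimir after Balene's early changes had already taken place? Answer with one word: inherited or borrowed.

If inherited, *gikiha would pass through all of Balene's changes:
Balene: *gikiha > kikiha > kikih > kigih  (by unconditioned shift, apocope, intervocalic voicing)
If borrowed from Mimir 'kikia' after the early changes, it would undergo only the recent ones:
  rule 4 (intervocalic voicing): kikia → kigia
  rule 5 (degemination): no change (kigia)
  rule 6 (vowel merger): no change (kigia)
  ⇒ as a loan: kigia
Balene 'kigia' matches the loan outcome 'kigia', not the inherited 'kigih' — it skipped the early Balene changes, so it was borrowed from Mimir.

borrowed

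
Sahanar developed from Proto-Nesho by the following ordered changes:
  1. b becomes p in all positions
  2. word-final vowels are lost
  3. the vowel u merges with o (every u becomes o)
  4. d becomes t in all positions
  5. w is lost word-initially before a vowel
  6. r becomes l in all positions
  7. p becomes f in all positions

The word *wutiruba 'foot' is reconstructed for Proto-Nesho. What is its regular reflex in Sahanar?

otilof

Sahanar: *wutiruba > wutirupa > wutirup > wotirop > otirop > otilop > otilof  (by unconditioned shift, apocope, vowel merger, glide loss, unconditioned shift, unconditioned shift)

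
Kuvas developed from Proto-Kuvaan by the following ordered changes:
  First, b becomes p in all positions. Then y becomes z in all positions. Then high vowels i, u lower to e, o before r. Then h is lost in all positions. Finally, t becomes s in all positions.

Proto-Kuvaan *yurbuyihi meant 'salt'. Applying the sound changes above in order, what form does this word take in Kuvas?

zorpuzii

Kuvas: start from *yurbuyihi.
  rule 1 (unconditioned shift): yurbuyihi → yurpuyihi
  rule 2 (unconditioned shift): yurpuyihi → zurpuzihi
  rule 3 (pre-rhotic lowering): zurpuzihi → zorpuzihi
  rule 4 (h-loss): zorpuzihi → zorpuzii
  rule 5: no change — zorpuzii
  ⇒ Kuvas zorpuzii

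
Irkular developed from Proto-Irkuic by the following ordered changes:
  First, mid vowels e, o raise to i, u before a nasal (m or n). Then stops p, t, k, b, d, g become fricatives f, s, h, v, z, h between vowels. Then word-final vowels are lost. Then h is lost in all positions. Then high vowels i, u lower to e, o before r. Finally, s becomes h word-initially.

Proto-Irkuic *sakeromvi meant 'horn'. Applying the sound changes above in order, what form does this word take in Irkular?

Irkular: start from *sakeromvi.
  rule 1 (pre-nasal raising): sakeromvi → sakerumvi
  rule 2 (intervocalic lenition): sakerumvi → saherumvi
  rule 3 (apocope): saherumvi → saherumv
  rule 4 (h-loss): saherumv → saerumv
  rule 5: no change — saerumv
  rule 6 (debuccalisation): saerumv → haerumv
  ⇒ Irkular haerumv

haerumv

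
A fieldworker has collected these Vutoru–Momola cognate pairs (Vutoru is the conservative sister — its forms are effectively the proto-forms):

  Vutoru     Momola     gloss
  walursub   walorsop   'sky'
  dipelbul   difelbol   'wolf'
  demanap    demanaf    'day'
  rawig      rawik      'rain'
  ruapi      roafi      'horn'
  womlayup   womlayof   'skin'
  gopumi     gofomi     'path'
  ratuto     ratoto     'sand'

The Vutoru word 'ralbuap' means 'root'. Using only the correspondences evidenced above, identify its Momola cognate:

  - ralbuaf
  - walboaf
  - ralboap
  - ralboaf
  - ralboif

ralboaf

ruapi ~ roafi — Vutoru u corresponds to Momola o after a consonant, before a back vowel.
demanap ~ demanaf, womlayup ~ womlayof — Vutoru p corresponds to Momola f word-finally.
Applying these to Vutoru 'ralbuap':
  ralbuap → ralboap   (u→o after a consonant, before a back vowel)
  ralboap → ralboaf   (p→f word-finally)
So the Momola cognate is 'ralboaf'.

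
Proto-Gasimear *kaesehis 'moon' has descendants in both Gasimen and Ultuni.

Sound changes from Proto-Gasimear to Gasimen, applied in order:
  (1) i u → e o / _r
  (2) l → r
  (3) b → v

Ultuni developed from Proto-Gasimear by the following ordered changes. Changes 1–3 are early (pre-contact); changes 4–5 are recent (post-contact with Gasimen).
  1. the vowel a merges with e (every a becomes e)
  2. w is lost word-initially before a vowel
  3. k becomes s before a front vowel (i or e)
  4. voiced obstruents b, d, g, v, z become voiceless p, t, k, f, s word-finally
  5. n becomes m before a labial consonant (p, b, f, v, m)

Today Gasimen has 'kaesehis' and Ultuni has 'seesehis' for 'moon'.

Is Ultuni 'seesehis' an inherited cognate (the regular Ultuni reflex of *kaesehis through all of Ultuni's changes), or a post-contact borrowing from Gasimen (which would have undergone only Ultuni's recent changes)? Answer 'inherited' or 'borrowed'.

inherited

If inherited, *kaesehis would pass through all of Ultuni's changes:
Ultuni: *kaesehis > keesehis > seesehis  (by vowel merger, palatalisation)
If borrowed from Gasimen 'kaesehis' after the early changes, it would undergo only the recent ones:
  rule 4 (final devoicing): no change (kaesehis)
  rule 5 (nasal place assimilation): no change (kaesehis)
  ⇒ as a loan: kaesehis
Ultuni 'seesehis' matches the inherited outcome exactly, so it is an inherited cognate, not a loan.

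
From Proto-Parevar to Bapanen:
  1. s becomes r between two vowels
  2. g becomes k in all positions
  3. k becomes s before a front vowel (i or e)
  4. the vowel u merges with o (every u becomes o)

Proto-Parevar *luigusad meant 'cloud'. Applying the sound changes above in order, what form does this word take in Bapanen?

loikorad

Bapanen: *luigusad
  luigusad → luigurad   [rhotacism]
  luigurad → luikurad   [unconditioned shift]
  luikurad (rule 3 does not apply)
  luikurad → loikorad   [vowel merger]
  giving Bapanen loikorad.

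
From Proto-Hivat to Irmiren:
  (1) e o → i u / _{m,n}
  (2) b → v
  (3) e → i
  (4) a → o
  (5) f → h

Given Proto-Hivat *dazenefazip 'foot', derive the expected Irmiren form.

dozinihozip

Irmiren: *dazenefazip > dazinefazip > dazinifazip > dozinifozip > dozinihozip  (by pre-nasal raising, vowel merger, vowel merger, unconditioned shift)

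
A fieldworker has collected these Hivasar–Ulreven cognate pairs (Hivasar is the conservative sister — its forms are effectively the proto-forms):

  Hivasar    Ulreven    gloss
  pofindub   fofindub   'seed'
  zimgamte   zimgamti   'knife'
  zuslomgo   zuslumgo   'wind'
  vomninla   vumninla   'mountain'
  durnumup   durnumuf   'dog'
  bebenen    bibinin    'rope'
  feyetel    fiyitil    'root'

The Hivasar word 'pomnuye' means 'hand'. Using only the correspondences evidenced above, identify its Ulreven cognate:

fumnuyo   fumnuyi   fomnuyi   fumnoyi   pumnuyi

pofindub ~ fofindub — Hivasar p corresponds to Ulreven f word-initially before a back vowel.
zuslomgo ~ zuslumgo, vomninla ~ vumninla — Hivasar o corresponds to Ulreven u after a consonant, before a nasal.
zimgamte ~ zimgamti — Hivasar e corresponds to Ulreven i word-finally.
Applying these to Hivasar 'pomnuye':
  pomnuye → fomnuye   (p→f word-initially before a back vowel)
  fomnuye → fumnuye   (o→u after a consonant, before a nasal)
  fumnuye → fumnuyi   (e→i word-finally)
So the Ulreven cognate is 'fumnuyi'.

fumnuyi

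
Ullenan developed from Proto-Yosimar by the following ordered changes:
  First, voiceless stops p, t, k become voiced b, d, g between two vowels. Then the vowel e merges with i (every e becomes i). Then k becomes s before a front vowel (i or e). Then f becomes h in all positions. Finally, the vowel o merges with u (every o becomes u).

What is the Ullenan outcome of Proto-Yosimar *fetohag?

hiduhag

Ullenan: *fetohag > fedohag > fidohag > hidohag > hiduhag  (by intervocalic voicing, vowel merger, unconditioned shift, vowel merger)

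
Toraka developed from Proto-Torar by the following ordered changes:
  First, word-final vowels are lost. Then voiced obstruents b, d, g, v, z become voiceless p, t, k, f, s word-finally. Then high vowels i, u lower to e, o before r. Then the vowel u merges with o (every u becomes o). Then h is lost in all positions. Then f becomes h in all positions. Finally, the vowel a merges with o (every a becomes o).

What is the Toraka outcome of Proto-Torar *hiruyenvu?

eroyenh

Toraka: *hiruyenvu
  hiruyenvu → hiruyenv   [apocope]
  hiruyenv → hiruyenf   [final devoicing]
  hiruyenf → heruyenf   [pre-rhotic lowering]
  heruyenf → heroyenf   [vowel merger]
  heroyenf → eroyenf   [h-loss]
  eroyenf → eroyenh   [unconditioned shift]
  eroyenh (rule 7 does not apply)
  giving Toraka eroyenh.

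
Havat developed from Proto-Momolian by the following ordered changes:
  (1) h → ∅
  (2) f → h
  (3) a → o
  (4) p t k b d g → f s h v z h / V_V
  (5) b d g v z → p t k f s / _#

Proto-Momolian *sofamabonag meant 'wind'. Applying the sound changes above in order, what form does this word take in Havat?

Havat: *sofamabonag > sohamabonag > sohomobonog > sohomovonog > sohomovonok  (by unconditioned shift, vowel merger, intervocalic lenition, final devoicing)

sohomovonok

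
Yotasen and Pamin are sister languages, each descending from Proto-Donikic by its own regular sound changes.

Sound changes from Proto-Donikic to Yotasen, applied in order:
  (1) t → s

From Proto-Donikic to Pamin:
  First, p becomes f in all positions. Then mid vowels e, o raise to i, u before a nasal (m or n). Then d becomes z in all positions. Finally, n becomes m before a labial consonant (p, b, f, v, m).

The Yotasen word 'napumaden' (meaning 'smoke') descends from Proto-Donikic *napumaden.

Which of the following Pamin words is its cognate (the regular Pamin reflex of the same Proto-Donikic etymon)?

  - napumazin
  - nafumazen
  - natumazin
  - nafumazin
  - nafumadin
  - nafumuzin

nafumazin

Pamin: start from *napumaden.
  rule 1 (unconditioned shift): napumaden → nafumaden
  rule 2 (pre-nasal raising): nafumaden → nafumadin
  rule 3 (unconditioned shift): nafumadin → nafumazin
  rule 4: no change — nafumazin
  ⇒ Pamin nafumazin
Among the options, 'nafumazin' alone shows every Pamin change applied in order.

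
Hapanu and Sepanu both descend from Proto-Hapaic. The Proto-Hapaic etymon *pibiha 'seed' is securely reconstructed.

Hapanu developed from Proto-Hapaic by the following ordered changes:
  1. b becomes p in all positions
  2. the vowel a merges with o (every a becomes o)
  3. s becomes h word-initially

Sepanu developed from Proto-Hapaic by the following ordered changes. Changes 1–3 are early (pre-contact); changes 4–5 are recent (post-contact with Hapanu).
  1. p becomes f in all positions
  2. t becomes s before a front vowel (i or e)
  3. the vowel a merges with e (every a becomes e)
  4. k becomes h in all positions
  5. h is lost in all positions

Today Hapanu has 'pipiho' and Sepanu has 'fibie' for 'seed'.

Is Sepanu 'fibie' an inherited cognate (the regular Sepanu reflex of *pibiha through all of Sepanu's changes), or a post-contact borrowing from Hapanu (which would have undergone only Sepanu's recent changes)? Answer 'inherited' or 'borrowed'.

inherited

If inherited, *pibiha would pass through all of Sepanu's changes:
Sepanu: start from *pibiha.
  rule 1 (unconditioned shift): pibiha → fibiha
  rule 2: no change — fibiha
  rule 3 (vowel merger): fibiha → fibihe
  rule 4: no change — fibihe
  rule 5 (h-loss): fibihe → fibie
  ⇒ Sepanu fibie
If borrowed from Hapanu 'pipiho' after the early changes, it would undergo only the recent ones:
  rule 4 (unconditioned shift): no change (pipiho)
  rule 5 (h-loss): pipiho → pipio
  ⇒ as a loan: pipio
Sepanu 'fibie' matches the inherited outcome exactly, so it is an inherited cognate, not a loan.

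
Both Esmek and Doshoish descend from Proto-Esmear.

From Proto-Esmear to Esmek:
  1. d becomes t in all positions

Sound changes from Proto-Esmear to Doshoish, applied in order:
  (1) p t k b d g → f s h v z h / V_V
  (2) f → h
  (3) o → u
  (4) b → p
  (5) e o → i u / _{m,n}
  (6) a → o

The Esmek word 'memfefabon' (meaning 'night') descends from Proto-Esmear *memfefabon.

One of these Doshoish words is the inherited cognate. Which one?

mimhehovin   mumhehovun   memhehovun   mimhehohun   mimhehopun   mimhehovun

mimhehovun

Doshoish: *memfefabon
  memfefabon → memfefavon   [intervocalic lenition]
  memfefavon → memhehavon   [unconditioned shift]
  memhehavon → memhehavun   [vowel merger]
  memhehavun (rule 4 does not apply)
  memhehavun → mimhehavun   [pre-nasal raising]
  mimhehavun → mimhehovun   [vowel merger]
  giving Doshoish mimhehovun.
Only 'mimhehovun' matches the regular Doshoish development of *memfefabon.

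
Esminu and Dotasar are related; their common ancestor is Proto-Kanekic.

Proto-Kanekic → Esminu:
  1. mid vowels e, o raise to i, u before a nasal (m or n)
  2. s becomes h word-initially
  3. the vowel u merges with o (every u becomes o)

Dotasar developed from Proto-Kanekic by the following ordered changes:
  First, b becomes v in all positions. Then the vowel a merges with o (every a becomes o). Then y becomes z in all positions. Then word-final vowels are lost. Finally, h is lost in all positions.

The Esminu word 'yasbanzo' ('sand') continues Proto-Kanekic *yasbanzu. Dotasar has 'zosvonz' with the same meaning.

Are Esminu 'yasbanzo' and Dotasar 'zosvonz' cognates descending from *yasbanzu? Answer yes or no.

yes

Derive the expected Dotasar reflex of *yasbanzu:
Dotasar: *yasbanzu > yasvanzu > yosvonzu > zosvonzu > zosvonz  (by unconditioned shift, vowel merger, unconditioned shift, apocope)
Dotasar 'zosvonz' matches the regular reflex exactly, so the pair is cognate.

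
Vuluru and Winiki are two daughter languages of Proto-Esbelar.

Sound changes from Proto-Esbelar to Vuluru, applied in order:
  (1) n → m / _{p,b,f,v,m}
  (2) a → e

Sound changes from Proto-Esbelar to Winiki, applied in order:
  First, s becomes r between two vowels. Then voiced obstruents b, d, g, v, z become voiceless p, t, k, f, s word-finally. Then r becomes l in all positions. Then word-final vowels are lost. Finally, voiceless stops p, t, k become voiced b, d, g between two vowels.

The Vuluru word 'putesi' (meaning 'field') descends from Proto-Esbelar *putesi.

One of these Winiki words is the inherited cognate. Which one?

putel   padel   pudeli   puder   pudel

pudel

Winiki: *putesi
  putesi → puteri   [rhotacism]
  puteri (rule 2 does not apply)
  puteri → puteli   [unconditioned shift]
  puteli → putel   [apocope]
  putel → pudel   [intervocalic voicing]
  giving Winiki pudel.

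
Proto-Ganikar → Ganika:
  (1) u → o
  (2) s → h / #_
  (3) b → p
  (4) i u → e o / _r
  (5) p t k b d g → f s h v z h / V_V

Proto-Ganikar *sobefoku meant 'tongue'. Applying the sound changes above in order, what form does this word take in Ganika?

Ganika: *sobefoku > sobefoko > hobefoko > hopefoko > hofefoho  (by vowel merger, debuccalisation, unconditioned shift, intervocalic lenition)

hofefoho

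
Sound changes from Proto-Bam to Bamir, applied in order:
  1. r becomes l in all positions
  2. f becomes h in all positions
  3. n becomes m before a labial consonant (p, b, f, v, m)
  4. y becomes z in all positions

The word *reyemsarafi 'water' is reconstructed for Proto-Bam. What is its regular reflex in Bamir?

lezemsalahi

Bamir: start from *reyemsarafi.
  rule 1 (unconditioned shift): reyemsarafi → leyemsalafi
  rule 2 (unconditioned shift): leyemsalafi → leyemsalahi
  rule 3: no change — leyemsalahi
  rule 4 (unconditioned shift): leyemsalahi → lezemsalahi
  ⇒ Bamir lezemsalahi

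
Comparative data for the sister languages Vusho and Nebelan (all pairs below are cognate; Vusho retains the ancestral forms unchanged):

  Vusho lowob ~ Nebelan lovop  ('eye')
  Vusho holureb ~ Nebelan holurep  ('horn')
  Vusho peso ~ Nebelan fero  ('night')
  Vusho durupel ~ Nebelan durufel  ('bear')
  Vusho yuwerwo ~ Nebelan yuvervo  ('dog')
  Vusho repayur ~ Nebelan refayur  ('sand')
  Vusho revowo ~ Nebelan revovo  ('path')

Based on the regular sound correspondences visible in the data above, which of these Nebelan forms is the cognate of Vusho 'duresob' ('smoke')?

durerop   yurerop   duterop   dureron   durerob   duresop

durerop

peso ~ fero — Vusho s corresponds to Nebelan r between vowels (before a back vowel).
lowob ~ lovop, holureb ~ holurep — Vusho b corresponds to Nebelan p word-finally.
Applying these to Vusho 'duresob':
  duresob → durerob   (s→r between vowels (before a back vowel))
  durerob → durerop   (b→p word-finally)
So the Nebelan cognate is 'durerop'.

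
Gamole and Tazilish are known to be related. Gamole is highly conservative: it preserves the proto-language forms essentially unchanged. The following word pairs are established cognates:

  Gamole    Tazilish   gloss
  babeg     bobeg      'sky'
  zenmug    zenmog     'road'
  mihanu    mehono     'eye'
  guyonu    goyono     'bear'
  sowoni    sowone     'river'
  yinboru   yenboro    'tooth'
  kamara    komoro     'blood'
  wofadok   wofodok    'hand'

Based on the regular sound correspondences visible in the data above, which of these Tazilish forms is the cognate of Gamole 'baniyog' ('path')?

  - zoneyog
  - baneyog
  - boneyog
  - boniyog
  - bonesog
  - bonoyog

mihanu ~ mehono — Gamole a corresponds to Tazilish o after a consonant, before a nasal.
mihanu ~ mehono — Gamole i corresponds to Tazilish e after a consonant, before a consonant other than r, m, n, p, b, f, v.
Applying these to Gamole 'baniyog':
  baniyog → boniyog   (a→o after a consonant, before a nasal)
  boniyog → boneyog   (i→e after a consonant, before a consonant other than r, m, n, p, b, f, v)
So the Tazilish cognate is 'boneyog'.

boneyog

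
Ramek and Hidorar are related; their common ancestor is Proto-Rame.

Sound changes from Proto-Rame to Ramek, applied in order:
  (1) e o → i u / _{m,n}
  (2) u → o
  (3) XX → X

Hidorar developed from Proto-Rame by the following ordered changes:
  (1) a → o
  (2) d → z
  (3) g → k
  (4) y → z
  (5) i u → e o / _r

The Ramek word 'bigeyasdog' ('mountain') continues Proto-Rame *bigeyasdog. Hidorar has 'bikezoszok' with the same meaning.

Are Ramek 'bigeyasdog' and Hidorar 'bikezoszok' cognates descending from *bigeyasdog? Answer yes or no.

Derive the expected Hidorar reflex of *bigeyasdog:
Hidorar: start from *bigeyasdog.
  rule 1 (vowel merger): bigeyasdog → bigeyosdog
  rule 2 (unconditioned shift): bigeyosdog → bigeyoszog
  rule 3 (unconditioned shift): bigeyoszog → bikeyoszok
  rule 4 (unconditioned shift): bikeyoszok → bikezoszok
  rule 5: no change — bikezoszok
  ⇒ Hidorar bikezoszok
Hidorar 'bikezoszok' matches the regular reflex exactly, so the pair is cognate.

yes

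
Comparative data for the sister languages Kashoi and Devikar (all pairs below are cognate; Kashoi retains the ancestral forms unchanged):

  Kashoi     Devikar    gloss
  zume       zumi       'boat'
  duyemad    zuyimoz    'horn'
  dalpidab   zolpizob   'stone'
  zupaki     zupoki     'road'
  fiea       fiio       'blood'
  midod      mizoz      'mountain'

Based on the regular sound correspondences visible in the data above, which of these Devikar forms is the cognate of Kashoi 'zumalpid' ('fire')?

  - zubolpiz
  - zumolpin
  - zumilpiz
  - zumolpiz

duyemad ~ zuyimoz, dalpidab ~ zolpizob — Kashoi a corresponds to Devikar o after a consonant, before a consonant other than r, m, n, p, b, f, v.
duyemad ~ zuyimoz, midod ~ mizoz — Kashoi d corresponds to Devikar z word-finally.
Applying these to Kashoi 'zumalpid':
  zumalpid → zumolpid   (a→o after a consonant, before a consonant other than r, m, n, p, b, f, v)
  zumolpid → zumolpiz   (d→z word-finally)
So the Devikar cognate is 'zumolpiz'.

zumolpiz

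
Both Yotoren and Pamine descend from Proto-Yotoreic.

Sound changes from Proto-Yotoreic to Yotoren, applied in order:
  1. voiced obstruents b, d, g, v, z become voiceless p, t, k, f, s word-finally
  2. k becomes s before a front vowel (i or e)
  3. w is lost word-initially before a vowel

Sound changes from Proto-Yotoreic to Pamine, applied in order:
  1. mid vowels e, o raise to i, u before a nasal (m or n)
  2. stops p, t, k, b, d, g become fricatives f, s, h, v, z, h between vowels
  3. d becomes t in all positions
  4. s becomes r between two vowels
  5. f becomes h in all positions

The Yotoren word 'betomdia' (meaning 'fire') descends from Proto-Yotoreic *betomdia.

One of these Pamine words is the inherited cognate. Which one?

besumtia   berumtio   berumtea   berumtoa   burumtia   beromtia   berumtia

berumtia

Pamine: *betomdia > betumdia > besumdia > besumtia > berumtia  (by pre-nasal raising, intervocalic lenition, unconditioned shift, rhotacism)
Among the options, 'berumtia' alone shows every Pamine change applied in order.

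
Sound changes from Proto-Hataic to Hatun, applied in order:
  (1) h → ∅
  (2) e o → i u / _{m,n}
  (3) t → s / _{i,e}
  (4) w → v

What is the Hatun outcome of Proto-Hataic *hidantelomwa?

idanselumva

Hatun: *hidantelomwa > idantelomwa > idantelumwa > idanselumwa > idanselumva  (by h-loss, pre-nasal raising, palatalisation, unconditioned shift)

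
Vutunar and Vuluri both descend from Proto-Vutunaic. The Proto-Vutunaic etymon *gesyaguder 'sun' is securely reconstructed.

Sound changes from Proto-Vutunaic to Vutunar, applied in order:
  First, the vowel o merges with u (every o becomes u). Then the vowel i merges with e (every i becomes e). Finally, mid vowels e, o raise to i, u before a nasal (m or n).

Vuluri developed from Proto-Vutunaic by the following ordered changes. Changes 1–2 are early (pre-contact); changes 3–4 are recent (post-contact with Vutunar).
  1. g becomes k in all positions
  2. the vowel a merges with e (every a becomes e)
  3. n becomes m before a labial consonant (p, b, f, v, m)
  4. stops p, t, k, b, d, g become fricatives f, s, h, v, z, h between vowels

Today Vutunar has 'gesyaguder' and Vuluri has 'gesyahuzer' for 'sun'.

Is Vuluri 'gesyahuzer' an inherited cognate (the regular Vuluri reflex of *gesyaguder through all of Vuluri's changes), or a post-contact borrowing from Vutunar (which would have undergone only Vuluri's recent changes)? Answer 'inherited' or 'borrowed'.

borrowed

If inherited, *gesyaguder would pass through all of Vuluri's changes:
Vuluri: *gesyaguder
  gesyaguder → kesyakuder   [unconditioned shift]
  kesyakuder → kesyekuder   [vowel merger]
  kesyekuder (rule 3 does not apply)
  kesyekuder → kesyehuzer   [intervocalic lenition]
  giving Vuluri kesyehuzer.
If borrowed from Vutunar 'gesyaguder' after the early changes, it would undergo only the recent ones:
  rule 3 (nasal place assimilation): no change (gesyaguder)
  rule 4 (intervocalic lenition): gesyaguder → gesyahuzer
  ⇒ as a loan: gesyahuzer
Vuluri 'gesyahuzer' matches the loan outcome 'gesyahuzer', not the inherited 'kesyehuzer' — it skipped the early Vuluri changes, so it was borrowed from Vutunar.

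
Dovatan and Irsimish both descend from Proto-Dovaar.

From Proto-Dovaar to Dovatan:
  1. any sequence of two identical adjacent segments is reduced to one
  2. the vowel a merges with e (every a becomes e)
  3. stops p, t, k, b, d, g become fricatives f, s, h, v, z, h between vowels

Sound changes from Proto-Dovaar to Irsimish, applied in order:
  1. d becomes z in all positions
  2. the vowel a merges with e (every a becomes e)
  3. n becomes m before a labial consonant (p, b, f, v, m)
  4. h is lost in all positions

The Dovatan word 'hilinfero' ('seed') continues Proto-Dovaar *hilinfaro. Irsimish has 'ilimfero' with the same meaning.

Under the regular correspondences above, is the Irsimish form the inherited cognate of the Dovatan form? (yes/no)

yes

Derive the expected Irsimish reflex of *hilinfaro:
Irsimish: *hilinfaro
  hilinfaro (rule 1 does not apply)
  hilinfaro → hilinfero   [vowel merger]
  hilinfero → hilimfero   [nasal place assimilation]
  hilimfero → ilimfero   [h-loss]
  giving Irsimish ilimfero.
Irsimish 'ilimfero' matches the regular reflex exactly, so the pair is cognate.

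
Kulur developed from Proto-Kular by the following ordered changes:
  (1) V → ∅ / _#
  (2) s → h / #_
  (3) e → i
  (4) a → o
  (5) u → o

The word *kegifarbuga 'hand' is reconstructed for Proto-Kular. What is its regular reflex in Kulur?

Kulur: *kegifarbuga > kegifarbug > kigifarbug > kigiforbug > kigiforbog  (by apocope, vowel merger, vowel merger, vowel merger)

kigiforbog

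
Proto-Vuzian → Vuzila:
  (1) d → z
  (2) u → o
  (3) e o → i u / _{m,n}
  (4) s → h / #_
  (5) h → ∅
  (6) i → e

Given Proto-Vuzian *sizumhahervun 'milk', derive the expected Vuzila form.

ezumaervun

Vuzila: start from *sizumhahervun.
  rule 1: no change — sizumhahervun
  rule 2 (vowel merger): sizumhahervun → sizomhahervon
  rule 3 (pre-nasal raising): sizomhahervon → sizumhahervun
  rule 4 (debuccalisation): sizumhahervun → hizumhahervun
  rule 5 (h-loss): hizumhahervun → izumaervun
  rule 6 (vowel merger): izumaervun → ezumaervun
  ⇒ Vuzila ezumaervun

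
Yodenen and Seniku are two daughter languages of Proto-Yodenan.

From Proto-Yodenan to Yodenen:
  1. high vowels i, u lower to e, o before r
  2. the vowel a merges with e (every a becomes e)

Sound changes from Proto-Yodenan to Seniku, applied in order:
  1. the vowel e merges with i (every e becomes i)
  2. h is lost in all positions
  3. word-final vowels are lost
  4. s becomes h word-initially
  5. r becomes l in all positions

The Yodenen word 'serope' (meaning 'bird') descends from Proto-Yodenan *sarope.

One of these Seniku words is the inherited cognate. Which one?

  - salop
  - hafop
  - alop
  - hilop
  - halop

halop

Seniku: *sarope
  sarope → saropi   [vowel merger]
  saropi (rule 2 does not apply)
  saropi → sarop   [apocope]
  sarop → harop   [debuccalisation]
  harop → halop   [unconditioned shift]
  giving Seniku halop.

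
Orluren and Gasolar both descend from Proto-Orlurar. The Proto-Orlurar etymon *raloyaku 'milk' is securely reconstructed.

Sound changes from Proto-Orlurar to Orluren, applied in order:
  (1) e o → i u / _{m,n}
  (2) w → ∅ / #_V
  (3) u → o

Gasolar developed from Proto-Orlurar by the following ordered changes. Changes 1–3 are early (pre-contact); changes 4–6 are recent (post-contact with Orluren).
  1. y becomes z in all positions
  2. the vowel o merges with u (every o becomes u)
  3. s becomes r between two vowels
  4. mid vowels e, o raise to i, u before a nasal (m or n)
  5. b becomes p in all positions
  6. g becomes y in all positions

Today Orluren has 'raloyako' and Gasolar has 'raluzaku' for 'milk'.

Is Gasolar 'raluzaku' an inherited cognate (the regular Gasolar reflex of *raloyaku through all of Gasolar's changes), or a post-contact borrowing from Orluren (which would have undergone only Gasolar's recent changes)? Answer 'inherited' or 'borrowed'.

If inherited, *raloyaku would pass through all of Gasolar's changes:
Gasolar: start from *raloyaku.
  rule 1 (unconditioned shift): raloyaku → ralozaku
  rule 2 (vowel merger): ralozaku → raluzaku
  rule 3: no change — raluzaku
  rule 4: no change — raluzaku
  rule 5: no change — raluzaku
  rule 6: no change — raluzaku
  ⇒ Gasolar raluzaku
If borrowed from Orluren 'raloyako' after the early changes, it would undergo only the recent ones:
  rule 4 (pre-nasal raising): no change (raloyako)
  rule 5 (unconditioned shift): no change (raloyako)
  rule 6 (unconditioned shift): no change (raloyako)
  ⇒ as a loan: raloyako
Gasolar 'raluzaku' matches the inherited outcome exactly, so it is an inherited cognate, not a loan.

inherited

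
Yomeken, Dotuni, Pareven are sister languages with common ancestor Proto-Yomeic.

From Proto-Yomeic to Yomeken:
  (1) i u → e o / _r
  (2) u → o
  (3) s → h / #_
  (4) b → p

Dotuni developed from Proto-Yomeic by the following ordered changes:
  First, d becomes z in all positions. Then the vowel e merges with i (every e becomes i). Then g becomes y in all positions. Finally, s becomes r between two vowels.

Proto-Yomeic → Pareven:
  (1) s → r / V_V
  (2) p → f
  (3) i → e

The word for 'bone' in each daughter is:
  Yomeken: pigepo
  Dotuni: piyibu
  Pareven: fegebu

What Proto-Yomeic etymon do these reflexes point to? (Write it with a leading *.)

*pigebu

Position 4: Yomeken has e, Dotuni has i, Pareven has e. Taking the neighbouring segments as reconstructed: Yomeken e can only go back to *e; Dotuni i could go back to *e or *i; Pareven e could go back to *e or *i — the one source consistent with every daughter is *e.
Position 5: Yomeken has p, Dotuni has b, Pareven has b. Dotuni preserves b here (none of its changes turn any other segment into b), so the proto-segment is *b.
Verify the candidate proto-form against each daughter:
Yomeken: start from *pigebu.
  rule 1: no change — pigebu
  rule 2 (vowel merger): pigebu → pigebo
  rule 3: no change — pigebo
  rule 4 (unconditioned shift): pigebo → pigepo
  ⇒ Yomeken pigepo
Dotuni: *pigebu
  pigebu (rule 1 does not apply)
  pigebu → pigibu   [vowel merger]
  pigibu → piyibu   [unconditioned shift]
  piyibu (rule 4 does not apply)
  giving Dotuni piyibu.
Pareven: *pigebu
  pigebu (rule 1 does not apply)
  pigebu → figebu   [unconditioned shift]
  figebu → fegebu   [vowel merger]
  giving Pareven fegebu.
*pigebu is the unique common source.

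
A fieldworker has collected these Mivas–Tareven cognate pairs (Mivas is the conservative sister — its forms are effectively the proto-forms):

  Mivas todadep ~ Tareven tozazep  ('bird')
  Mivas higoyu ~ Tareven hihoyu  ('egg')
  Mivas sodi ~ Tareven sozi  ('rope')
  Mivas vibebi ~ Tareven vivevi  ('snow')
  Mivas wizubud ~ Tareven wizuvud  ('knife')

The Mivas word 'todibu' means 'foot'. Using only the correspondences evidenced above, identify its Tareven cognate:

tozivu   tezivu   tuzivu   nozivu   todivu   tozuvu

sodi ~ sozi — Mivas d corresponds to Tareven z between vowels (before a front vowel).
wizubud ~ wizuvud — Mivas b corresponds to Tareven v between vowels (before a back vowel).
Applying these to Mivas 'todibu':
  todibu → tozibu   (d→z between vowels (before a front vowel))
  tozibu → tozivu   (b→v between vowels (before a back vowel))
So the Tareven cognate is 'tozivu'.

tozivu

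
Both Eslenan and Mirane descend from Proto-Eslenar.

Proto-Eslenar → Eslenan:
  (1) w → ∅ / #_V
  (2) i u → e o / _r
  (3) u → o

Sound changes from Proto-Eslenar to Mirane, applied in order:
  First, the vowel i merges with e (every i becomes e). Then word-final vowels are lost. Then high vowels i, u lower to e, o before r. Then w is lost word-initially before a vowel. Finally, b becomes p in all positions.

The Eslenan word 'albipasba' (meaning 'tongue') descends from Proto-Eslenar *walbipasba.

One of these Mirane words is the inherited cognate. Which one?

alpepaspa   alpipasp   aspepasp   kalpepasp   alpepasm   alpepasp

alpepasp

Mirane: *walbipasba
  walbipasba → walbepasba   [vowel merger]
  walbepasba → walbepasb   [apocope]
  walbepasb (rule 3 does not apply)
  walbepasb → albepasb   [glide loss]
  albepasb → alpepasp   [unconditioned shift]
  giving Mirane alpepasp.
The other candidates each miss or misapply at least one Mirane change.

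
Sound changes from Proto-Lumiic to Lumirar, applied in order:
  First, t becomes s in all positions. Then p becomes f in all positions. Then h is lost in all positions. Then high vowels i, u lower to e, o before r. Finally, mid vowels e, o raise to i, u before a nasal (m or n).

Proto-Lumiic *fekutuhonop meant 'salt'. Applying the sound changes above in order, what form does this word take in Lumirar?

Lumirar: start from *fekutuhonop.
  rule 1 (unconditioned shift): fekutuhonop → fekusuhonop
  rule 2 (unconditioned shift): fekusuhonop → fekusuhonof
  rule 3 (h-loss): fekusuhonof → fekusuonof
  rule 4: no change — fekusuonof
  rule 5 (pre-nasal raising): fekusuonof → fekusuunof
  ⇒ Lumirar fekusuunof

fekusuunof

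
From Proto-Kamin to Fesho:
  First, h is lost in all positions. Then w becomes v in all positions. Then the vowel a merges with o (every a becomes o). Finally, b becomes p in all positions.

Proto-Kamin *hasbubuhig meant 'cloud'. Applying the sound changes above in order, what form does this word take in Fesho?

Fesho: *hasbubuhig
  hasbubuhig → asbubuig   [h-loss]
  asbubuig (rule 2 does not apply)
  asbubuig → osbubuig   [vowel merger]
  osbubuig → ospupuig   [unconditioned shift]
  giving Fesho ospupuig.

ospupuig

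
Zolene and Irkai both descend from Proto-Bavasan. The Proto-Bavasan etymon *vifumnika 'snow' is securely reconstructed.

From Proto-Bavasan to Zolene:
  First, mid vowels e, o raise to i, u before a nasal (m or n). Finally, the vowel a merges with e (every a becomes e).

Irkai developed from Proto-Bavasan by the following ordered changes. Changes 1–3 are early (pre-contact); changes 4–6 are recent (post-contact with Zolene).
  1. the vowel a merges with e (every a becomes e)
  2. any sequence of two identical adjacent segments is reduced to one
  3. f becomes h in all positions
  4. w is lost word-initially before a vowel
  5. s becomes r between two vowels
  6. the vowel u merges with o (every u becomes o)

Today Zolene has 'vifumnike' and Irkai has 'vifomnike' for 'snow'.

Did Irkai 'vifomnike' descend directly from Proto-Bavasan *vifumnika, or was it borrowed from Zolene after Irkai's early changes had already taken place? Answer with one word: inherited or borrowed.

If inherited, *vifumnika would pass through all of Irkai's changes:
Irkai: *vifumnika > vifumnike > vihumnike > vihomnike  (by vowel merger, unconditioned shift, vowel merger)
If borrowed from Zolene 'vifumnike' after the early changes, it would undergo only the recent ones:
  rule 4 (glide loss): no change (vifumnike)
  rule 5 (rhotacism): no change (vifumnike)
  rule 6 (vowel merger): vifumnike → vifomnike
  ⇒ as a loan: vifomnike
Irkai 'vifomnike' matches the loan outcome 'vifomnike', not the inherited 'vihomnike' — it skipped the early Irkai changes, so it was borrowed from Zolene.

borrowed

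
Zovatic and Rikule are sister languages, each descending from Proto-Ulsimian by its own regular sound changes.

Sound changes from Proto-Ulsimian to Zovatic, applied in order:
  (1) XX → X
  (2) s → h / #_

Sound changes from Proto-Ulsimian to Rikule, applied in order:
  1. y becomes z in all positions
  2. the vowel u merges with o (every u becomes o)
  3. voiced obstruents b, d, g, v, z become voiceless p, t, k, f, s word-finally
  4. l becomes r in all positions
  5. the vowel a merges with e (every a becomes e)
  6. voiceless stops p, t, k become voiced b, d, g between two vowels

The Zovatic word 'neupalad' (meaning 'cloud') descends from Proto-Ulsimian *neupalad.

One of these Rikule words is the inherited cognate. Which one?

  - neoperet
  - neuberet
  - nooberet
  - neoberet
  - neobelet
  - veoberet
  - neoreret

Rikule: *neupalad > neopalad > neopalat > neoparat > neoperet > neoberet  (by vowel merger, final devoicing, unconditioned shift, vowel merger, intervocalic voicing)
Among the options, 'neoberet' alone shows every Rikule change applied in order.

neoberet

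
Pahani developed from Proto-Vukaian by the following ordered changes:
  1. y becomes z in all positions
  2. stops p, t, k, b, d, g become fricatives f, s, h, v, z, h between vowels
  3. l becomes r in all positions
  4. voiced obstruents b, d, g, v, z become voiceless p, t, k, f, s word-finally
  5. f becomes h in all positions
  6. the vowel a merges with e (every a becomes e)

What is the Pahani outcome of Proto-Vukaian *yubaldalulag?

Pahani: *yubaldalulag > zubaldalulag > zuvaldalulag > zuvardarurag > zuvardarurak > zuverderurek  (by unconditioned shift, intervocalic lenition, unconditioned shift, final devoicing, vowel merger)

zuverderurek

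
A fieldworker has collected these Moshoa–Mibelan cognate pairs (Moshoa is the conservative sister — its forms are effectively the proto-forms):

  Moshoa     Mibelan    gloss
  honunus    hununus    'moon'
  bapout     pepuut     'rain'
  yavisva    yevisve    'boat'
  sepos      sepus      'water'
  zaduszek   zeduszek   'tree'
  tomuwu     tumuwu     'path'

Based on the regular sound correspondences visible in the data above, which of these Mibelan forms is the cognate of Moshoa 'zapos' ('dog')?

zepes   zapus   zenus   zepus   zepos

zepus

bapout ~ pepuut — Moshoa a corresponds to Mibelan e after a consonant, before a labial obstruent.
sepos ~ sepus — Moshoa o corresponds to Mibelan u after a consonant, before a consonant other than r, m, n, p, b, f, v.
Applying these to Moshoa 'zapos':
  zapos → zepos   (a→e after a consonant, before a labial obstruent)
  zepos → zepus   (o→u after a consonant, before a consonant other than r, m, n, p, b, f, v)
So the Mibelan cognate is 'zepus'.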